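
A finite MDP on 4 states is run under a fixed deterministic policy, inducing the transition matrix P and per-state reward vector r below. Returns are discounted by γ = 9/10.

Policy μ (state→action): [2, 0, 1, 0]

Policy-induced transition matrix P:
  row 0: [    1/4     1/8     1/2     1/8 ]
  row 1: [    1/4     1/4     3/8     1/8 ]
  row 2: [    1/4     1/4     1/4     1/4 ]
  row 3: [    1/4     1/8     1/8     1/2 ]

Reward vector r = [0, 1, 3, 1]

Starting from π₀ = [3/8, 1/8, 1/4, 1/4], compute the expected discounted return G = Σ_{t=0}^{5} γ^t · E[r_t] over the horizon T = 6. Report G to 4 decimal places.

G = 6.1687

t=0: π = [0.3750, 0.1250, 0.2500, 0.2500], E[r] = 1.1250, γ^t·E[r] = 1.125000, running G = 1.125000
t=1: π = [0.2500, 0.1719, 0.3281, 0.2500], E[r] = 1.4063, γ^t·E[r] = 1.265625, running G = 2.390625
t=2: π = [0.2500, 0.1875, 0.3027, 0.2598], E[r] = 1.3555, γ^t·E[r] = 1.097930, running G = 3.488555
t=3: π = [0.2500, 0.1863, 0.3035, 0.2603], E[r] = 1.3569, γ^t·E[r] = 0.989205, running G = 4.477759
t=4: π = [0.2500, 0.1862, 0.3033, 0.2605], E[r] = 1.3565, γ^t·E[r] = 0.890004, running G = 5.367763
t=5: π = [0.2500, 0.1862, 0.3032, 0.2606], E[r] = 1.3564, γ^t·E[r] = 0.800954, running G = 6.168717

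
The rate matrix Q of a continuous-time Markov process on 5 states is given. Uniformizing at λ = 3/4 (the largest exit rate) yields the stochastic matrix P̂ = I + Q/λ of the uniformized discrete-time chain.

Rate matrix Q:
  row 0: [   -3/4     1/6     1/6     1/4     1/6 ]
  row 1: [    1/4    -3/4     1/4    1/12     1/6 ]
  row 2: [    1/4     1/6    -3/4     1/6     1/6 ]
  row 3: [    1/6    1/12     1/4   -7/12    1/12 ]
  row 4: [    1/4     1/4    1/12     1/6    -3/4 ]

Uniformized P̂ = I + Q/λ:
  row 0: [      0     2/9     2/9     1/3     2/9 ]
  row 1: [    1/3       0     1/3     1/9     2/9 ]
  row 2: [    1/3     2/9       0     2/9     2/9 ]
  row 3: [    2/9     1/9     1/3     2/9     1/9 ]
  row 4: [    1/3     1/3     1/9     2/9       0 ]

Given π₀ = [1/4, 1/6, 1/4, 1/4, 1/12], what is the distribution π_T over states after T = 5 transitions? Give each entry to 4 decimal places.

t=0: π = [0.2500, 0.1667, 0.2500, 0.2500, 0.0833]
t=1: π = [0.2222, 0.1667, 0.2037, 0.2315, 0.1759]
t=2: π = [0.2335, 0.1790, 0.2016, 0.2284, 0.1574]
t=3: π = [0.2301, 0.1746, 0.2052, 0.2283, 0.1619]
t=4: π = [0.2313, 0.1761, 0.2034, 0.2284, 0.1609]
t=5: π = [0.2309, 0.1756, 0.2041, 0.2284, 0.1611]

π = [0.2309, 0.1756, 0.2041, 0.2284, 0.1611]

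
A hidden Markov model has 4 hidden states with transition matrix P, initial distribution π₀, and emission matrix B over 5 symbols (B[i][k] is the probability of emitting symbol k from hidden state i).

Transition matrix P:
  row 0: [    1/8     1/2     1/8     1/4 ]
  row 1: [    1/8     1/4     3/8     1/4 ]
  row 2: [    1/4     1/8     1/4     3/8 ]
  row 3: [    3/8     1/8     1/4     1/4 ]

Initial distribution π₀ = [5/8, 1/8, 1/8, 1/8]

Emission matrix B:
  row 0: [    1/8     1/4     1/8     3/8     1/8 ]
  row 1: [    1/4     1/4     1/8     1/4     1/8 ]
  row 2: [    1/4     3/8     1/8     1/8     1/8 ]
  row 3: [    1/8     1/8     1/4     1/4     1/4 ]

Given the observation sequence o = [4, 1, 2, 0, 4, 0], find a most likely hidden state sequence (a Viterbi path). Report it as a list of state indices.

path = [0, 1, 3, 2, 3, 2]

t=0: δ = [7.812e-02, 1.562e-02, 1.562e-02, 3.125e-02]  (obs o_0=4)
t=1: δ = [2.930e-03, 9.766e-03, 3.662e-03, 2.441e-03]  ψ = [3, 0, 0, 0]  (obs o_1=1)
t=2: δ = [1.526e-04, 3.052e-04, 4.578e-04, 6.104e-04]  ψ = [1, 1, 1, 1]  (obs o_2=2)
t=3: δ = [2.861e-05, 1.907e-05, 3.815e-05, 2.146e-05]  ψ = [3, 0, 3, 2]  (obs o_3=0)
t=4: δ = [1.192e-06, 1.788e-06, 1.192e-06, 3.576e-06]  ψ = [2, 0, 2, 2]  (obs o_4=4)
t=5: δ = [1.676e-07, 1.490e-07, 2.235e-07, 1.118e-07]  ψ = [3, 0, 3, 3]  (obs o_5=0)
backtrack: best end state = 2; path = [0, 1, 3, 2, 3, 2]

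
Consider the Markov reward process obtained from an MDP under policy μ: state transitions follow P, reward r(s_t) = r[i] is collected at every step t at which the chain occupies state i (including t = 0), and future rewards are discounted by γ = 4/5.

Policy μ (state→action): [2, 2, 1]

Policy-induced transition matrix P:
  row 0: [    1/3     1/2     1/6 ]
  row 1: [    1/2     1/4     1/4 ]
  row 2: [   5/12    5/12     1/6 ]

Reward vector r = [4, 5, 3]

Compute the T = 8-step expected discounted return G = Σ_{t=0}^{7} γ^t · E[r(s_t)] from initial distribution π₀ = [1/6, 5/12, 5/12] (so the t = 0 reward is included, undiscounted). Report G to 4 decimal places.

G = 17.2204

t=0: π = [0.1667, 0.4167, 0.4167], E[r] = 4.0000, γ^t·E[r] = 4.000000, running G = 4.000000
t=1: π = [0.4375, 0.3611, 0.2014], E[r] = 4.1597, γ^t·E[r] = 3.327778, running G = 7.327778
t=2: π = [0.4103, 0.3929, 0.1968], E[r] = 4.1962, γ^t·E[r] = 2.685556, running G = 10.013333
t=3: π = [0.4152, 0.3854, 0.1994], E[r] = 4.1860, γ^t·E[r] = 2.143210, running G = 12.156543
t=4: π = [0.4142, 0.3870, 0.1988], E[r] = 4.1883, γ^t·E[r] = 1.715511, running G = 13.872054
t=5: π = [0.4144, 0.3867, 0.1989], E[r] = 4.1878, γ^t·E[r] = 1.372244, running G = 15.244298
t=6: π = [0.4144, 0.3868, 0.1989], E[r] = 4.1879, γ^t·E[r] = 1.097824, running G = 16.342122
t=7: π = [0.4144, 0.3867, 0.1989], E[r] = 4.1878, γ^t·E[r] = 0.878254, running G = 17.220375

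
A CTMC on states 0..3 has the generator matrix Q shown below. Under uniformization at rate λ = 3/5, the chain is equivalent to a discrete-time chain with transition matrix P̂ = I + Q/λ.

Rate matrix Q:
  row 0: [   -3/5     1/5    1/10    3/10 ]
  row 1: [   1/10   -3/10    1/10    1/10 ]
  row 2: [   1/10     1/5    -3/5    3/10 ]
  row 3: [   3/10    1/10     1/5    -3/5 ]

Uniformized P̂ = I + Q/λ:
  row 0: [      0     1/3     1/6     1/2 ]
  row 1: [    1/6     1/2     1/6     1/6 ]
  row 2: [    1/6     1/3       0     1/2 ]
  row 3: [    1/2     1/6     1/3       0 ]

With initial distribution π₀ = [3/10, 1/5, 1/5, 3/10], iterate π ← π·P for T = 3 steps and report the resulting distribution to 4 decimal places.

t=0: π = [0.3000, 0.2000, 0.2000, 0.3000]
t=1: π = [0.2167, 0.3167, 0.1833, 0.2833]
t=2: π = [0.2250, 0.3389, 0.1833, 0.2528]
t=3: π = [0.2134, 0.3477, 0.1782, 0.2606]

π = [0.2134, 0.3477, 0.1782, 0.2606]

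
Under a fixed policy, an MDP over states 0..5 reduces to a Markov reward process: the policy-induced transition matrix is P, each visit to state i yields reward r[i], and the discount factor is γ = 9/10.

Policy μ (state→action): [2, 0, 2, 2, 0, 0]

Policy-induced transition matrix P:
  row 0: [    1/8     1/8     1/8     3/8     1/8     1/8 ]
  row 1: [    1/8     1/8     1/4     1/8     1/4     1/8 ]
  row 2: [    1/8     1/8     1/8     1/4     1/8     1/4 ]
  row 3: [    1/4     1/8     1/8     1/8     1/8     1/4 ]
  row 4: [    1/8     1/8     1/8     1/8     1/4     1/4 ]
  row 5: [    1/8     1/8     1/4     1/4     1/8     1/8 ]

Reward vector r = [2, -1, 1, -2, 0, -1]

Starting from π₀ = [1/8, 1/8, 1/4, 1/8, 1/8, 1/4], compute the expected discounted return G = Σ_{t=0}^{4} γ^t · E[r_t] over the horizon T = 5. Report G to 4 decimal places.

t=0: π = [0.1250, 0.1250, 0.2500, 0.1250, 0.1250, 0.2500], E[r] = -0.1250, γ^t·E[r] = -0.125000, running G = -0.125000
t=1: π = [0.1406, 0.1250, 0.1719, 0.2188, 0.1563, 0.1875], E[r] = -0.2969, γ^t·E[r] = -0.267188, running G = -0.392188
t=2: π = [0.1523, 0.1250, 0.1641, 0.2051, 0.1602, 0.1934], E[r] = -0.2598, γ^t·E[r] = -0.210410, running G = -0.602598
t=3: π = [0.1506, 0.1250, 0.1648, 0.2078, 0.1606, 0.1912], E[r] = -0.2656, γ^t·E[r] = -0.193641, running G = -0.796238
t=4: π = [0.1510, 0.1250, 0.1645, 0.2072, 0.1607, 0.1917], E[r] = -0.2645, γ^t·E[r] = -0.173536, running G = -0.969774

G = -0.9698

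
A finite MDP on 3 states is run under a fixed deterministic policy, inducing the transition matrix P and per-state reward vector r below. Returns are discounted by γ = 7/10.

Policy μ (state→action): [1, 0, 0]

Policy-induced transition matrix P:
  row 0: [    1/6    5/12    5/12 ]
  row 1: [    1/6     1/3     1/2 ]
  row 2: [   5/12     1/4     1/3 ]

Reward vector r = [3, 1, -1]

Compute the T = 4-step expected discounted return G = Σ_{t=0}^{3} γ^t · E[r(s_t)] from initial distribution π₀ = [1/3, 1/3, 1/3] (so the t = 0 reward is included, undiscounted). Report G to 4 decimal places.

G = 2.0675

t=0: π = [0.3333, 0.3333, 0.3333], E[r] = 1.0000, γ^t·E[r] = 1.000000, running G = 1.000000
t=1: π = [0.2500, 0.3333, 0.4167], E[r] = 0.6667, γ^t·E[r] = 0.466667, running G = 1.466667
t=2: π = [0.2708, 0.3194, 0.4097], E[r] = 0.7222, γ^t·E[r] = 0.353889, running G = 1.820556
t=3: π = [0.2691, 0.3218, 0.4091], E[r] = 0.7199, γ^t·E[r] = 0.246928, running G = 2.067484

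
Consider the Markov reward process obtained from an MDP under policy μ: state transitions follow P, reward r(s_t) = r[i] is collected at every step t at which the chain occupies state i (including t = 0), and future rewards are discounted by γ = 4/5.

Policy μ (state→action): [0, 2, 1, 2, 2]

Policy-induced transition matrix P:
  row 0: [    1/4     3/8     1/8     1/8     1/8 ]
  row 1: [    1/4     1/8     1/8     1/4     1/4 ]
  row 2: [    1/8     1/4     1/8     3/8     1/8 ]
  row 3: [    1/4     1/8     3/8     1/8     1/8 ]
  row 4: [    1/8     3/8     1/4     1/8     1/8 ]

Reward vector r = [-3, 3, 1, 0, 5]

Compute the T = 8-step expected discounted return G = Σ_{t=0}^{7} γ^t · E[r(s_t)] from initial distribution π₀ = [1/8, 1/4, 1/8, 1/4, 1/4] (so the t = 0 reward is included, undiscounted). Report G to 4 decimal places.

G = 5.1575

t=0: π = [0.1250, 0.2500, 0.1250, 0.2500, 0.2500], E[r] = 1.7500, γ^t·E[r] = 1.750000, running G = 1.750000
t=1: π = [0.2031, 0.2344, 0.2188, 0.1875, 0.1563], E[r] = 1.0938, γ^t·E[r] = 0.875000, running G = 2.625000
t=2: π = [0.2031, 0.2422, 0.1914, 0.2090, 0.1543], E[r] = 1.0801, γ^t·E[r] = 0.691250, running G = 3.316250
t=3: π = [0.2068, 0.2383, 0.1965, 0.2031, 0.1553], E[r] = 1.0674, γ^t·E[r] = 0.546500, running G = 3.862750
t=4: π = [0.2060, 0.2401, 0.1952, 0.2039, 0.1548], E[r] = 1.0713, γ^t·E[r] = 0.438800, running G = 4.301550
t=5: π = [0.2063, 0.2396, 0.1953, 0.2038, 0.1550], E[r] = 1.0704, γ^t·E[r] = 0.350756, running G = 4.652306
t=6: π = [0.2062, 0.2397, 0.1953, 0.2038, 0.1550], E[r] = 1.0707, γ^t·E[r] = 0.280665, running G = 4.932971
t=7: π = [0.2062, 0.2397, 0.1953, 0.2038, 0.1550], E[r] = 1.0706, γ^t·E[r] = 0.224525, running G = 5.157496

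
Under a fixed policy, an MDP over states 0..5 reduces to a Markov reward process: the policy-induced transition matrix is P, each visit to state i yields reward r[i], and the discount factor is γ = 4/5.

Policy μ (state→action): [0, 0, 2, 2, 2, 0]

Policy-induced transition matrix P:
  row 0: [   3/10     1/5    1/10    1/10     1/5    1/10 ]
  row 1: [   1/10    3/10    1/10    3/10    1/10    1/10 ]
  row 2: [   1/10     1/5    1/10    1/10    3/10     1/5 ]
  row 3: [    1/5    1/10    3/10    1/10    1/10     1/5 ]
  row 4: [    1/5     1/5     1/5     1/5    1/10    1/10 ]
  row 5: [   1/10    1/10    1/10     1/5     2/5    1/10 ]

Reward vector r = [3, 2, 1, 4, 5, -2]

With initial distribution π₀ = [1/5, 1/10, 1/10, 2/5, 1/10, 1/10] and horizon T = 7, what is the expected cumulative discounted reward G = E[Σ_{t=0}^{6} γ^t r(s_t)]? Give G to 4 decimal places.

t=0: π = [0.2000, 0.1000, 0.1000, 0.4000, 0.1000, 0.1000], E[r] = 2.8000, γ^t·E[r] = 2.800000, running G = 2.800000
t=1: π = [0.1900, 0.1600, 0.1900, 0.1400, 0.1700, 0.1500], E[r] = 2.1900, γ^t·E[r] = 1.752000, running G = 4.552000
t=2: π = [0.1690, 0.1870, 0.1450, 0.1640, 0.2020, 0.1330], E[r] = 2.4260, γ^t·E[r] = 1.552640, running G = 6.104640
t=3: π = [0.1704, 0.1890, 0.1530, 0.1709, 0.1858, 0.1309], E[r] = 2.3930, γ^t·E[r] = 1.225216, running G = 7.329856
t=4: π = [0.1698, 0.1887, 0.1528, 0.1695, 0.1869, 0.1324], E[r] = 2.3871, γ^t·E[r] = 0.977756, running G = 8.307612
t=5: π = [0.1696, 0.1887, 0.1526, 0.1697, 0.1872, 0.1322], E[r] = 2.3892, γ^t·E[r] = 0.782890, running G = 9.090502
t=6: π = [0.1696, 0.1887, 0.1527, 0.1697, 0.1871, 0.1322], E[r] = 2.3888, γ^t·E[r] = 0.626221, running G = 9.716723

G = 9.7167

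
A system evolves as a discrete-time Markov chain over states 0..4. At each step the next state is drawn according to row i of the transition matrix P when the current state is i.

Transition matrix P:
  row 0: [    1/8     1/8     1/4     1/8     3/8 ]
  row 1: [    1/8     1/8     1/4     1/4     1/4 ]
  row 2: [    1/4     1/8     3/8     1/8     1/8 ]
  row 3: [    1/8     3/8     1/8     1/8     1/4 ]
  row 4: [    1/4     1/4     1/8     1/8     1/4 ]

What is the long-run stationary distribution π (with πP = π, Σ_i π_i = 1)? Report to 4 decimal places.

Balance equations π_j = Σ_i π_i·P[i][j]:
  π_0 = 1/8·π_0 + 1/8·π_1 + 1/4·π_2 + 1/8·π_3 + 1/4·π_4
  π_1 = 1/8·π_0 + 1/8·π_1 + 1/8·π_2 + 3/8·π_3 + 1/4·π_4
  π_2 = 1/4·π_0 + 1/4·π_1 + 3/8·π_2 + 1/8·π_3 + 1/8·π_4
  π_3 = 1/8·π_0 + 1/4·π_1 + 1/8·π_2 + 1/8·π_3 + 1/8·π_4
  normalize: π_0 + π_1 + π_2 + π_3 + π_4 = 1
Solving the linear system gives exactly π = [236/1281, 247/1281, 14/61, 191/1281, 313/1281].

π = [0.1842, 0.1928, 0.2295, 0.1491, 0.2443]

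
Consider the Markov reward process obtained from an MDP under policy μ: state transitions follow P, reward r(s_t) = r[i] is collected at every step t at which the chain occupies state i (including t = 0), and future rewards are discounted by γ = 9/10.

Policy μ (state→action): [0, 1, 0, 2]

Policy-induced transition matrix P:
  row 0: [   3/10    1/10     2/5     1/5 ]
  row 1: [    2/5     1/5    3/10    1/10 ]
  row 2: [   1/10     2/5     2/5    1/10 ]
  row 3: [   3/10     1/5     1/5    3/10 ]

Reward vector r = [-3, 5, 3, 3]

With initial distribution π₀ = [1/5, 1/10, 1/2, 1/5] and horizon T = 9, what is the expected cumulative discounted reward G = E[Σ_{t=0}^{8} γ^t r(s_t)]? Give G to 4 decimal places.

t=0: π = [0.2000, 0.1000, 0.5000, 0.2000], E[r] = 2.0000, γ^t·E[r] = 2.000000, running G = 2.000000
t=1: π = [0.2100, 0.2800, 0.3500, 0.1600], E[r] = 2.3000, γ^t·E[r] = 2.070000, running G = 4.070000
t=2: π = [0.2580, 0.2490, 0.3400, 0.1530], E[r] = 1.9500, γ^t·E[r] = 1.579500, running G = 5.649500
t=3: π = [0.2569, 0.2422, 0.3445, 0.1564], E[r] = 1.9430, γ^t·E[r] = 1.416447, running G = 7.065947
t=4: π = [0.2553, 0.2432, 0.3445, 0.1570], E[r] = 1.9545, γ^t·E[r] = 1.282347, running G = 8.348294
t=5: π = [0.2554, 0.2434, 0.3443, 0.1569], E[r] = 1.9542, γ^t·E[r] = 1.153941, running G = 9.502236
t=6: π = [0.2555, 0.2433, 0.3443, 0.1569], E[r] = 1.9538, γ^t·E[r] = 1.038303, running G = 10.540539
t=7: π = [0.2555, 0.2433, 0.3443, 0.1569], E[r] = 1.9538, γ^t·E[r] = 0.934477, running G = 11.475017
t=8: π = [0.2555, 0.2433, 0.3443, 0.1569], E[r] = 1.9538, γ^t·E[r] = 0.841035, running G = 12.316052

G = 12.3161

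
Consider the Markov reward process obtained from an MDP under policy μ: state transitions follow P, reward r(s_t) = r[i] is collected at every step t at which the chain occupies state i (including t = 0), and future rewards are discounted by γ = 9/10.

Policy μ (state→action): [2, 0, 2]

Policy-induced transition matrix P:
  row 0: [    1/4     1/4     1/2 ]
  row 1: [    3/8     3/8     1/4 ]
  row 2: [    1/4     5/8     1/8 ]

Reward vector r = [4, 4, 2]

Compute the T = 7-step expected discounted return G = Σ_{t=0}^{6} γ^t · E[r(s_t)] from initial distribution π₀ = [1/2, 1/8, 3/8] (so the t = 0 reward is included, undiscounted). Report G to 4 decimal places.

t=0: π = [0.5000, 0.1250, 0.3750], E[r] = 3.2500, γ^t·E[r] = 3.250000, running G = 3.250000
t=1: π = [0.2656, 0.4063, 0.3281], E[r] = 3.3438, γ^t·E[r] = 3.009375, running G = 6.259375
t=2: π = [0.3008, 0.4238, 0.2754], E[r] = 3.4492, γ^t·E[r] = 2.793867, running G = 9.053242
t=3: π = [0.3030, 0.4063, 0.2908], E[r] = 3.4185, γ^t·E[r] = 2.492055, running G = 11.545297
t=4: π = [0.3008, 0.4098, 0.2894], E[r] = 3.4212, γ^t·E[r] = 2.244652, running G = 13.789949
t=5: π = [0.3012, 0.4098, 0.2890], E[r] = 3.4220, γ^t·E[r] = 2.020633, running G = 15.810582
t=6: π = [0.3012, 0.4096, 0.2892], E[r] = 3.4216, γ^t·E[r] = 1.818401, running G = 17.628982

G = 17.6290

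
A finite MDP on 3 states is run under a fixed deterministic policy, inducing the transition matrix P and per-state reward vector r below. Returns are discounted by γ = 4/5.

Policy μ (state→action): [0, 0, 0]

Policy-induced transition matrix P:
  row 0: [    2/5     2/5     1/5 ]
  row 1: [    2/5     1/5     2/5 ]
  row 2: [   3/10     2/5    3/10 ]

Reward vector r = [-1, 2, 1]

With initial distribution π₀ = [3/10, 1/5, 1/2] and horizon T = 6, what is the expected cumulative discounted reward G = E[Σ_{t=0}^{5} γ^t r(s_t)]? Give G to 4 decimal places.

G = 2.2443

t=0: π = [0.3000, 0.2000, 0.5000], E[r] = 0.6000, γ^t·E[r] = 0.600000, running G = 0.600000
t=1: π = [0.3500, 0.3600, 0.2900], E[r] = 0.6600, γ^t·E[r] = 0.528000, running G = 1.128000
t=2: π = [0.3710, 0.3280, 0.3010], E[r] = 0.5860, γ^t·E[r] = 0.375040, running G = 1.503040
t=3: π = [0.3699, 0.3344, 0.2957], E[r] = 0.5946, γ^t·E[r] = 0.304435, running G = 1.807475
t=4: π = [0.3704, 0.3331, 0.2965], E[r] = 0.5923, γ^t·E[r] = 0.242590, running G = 2.050065
t=5: π = [0.3704, 0.3334, 0.2963], E[r] = 0.5927, γ^t·E[r] = 0.194205, running G = 2.244270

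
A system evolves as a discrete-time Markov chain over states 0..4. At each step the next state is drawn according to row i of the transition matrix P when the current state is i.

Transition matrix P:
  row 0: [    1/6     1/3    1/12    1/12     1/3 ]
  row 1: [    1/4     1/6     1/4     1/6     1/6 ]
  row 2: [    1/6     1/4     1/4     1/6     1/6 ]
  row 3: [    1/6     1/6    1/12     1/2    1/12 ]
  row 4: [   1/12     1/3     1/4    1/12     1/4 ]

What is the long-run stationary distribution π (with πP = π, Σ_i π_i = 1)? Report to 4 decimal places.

π = [0.1707, 0.2431, 0.1875, 0.2044, 0.1943]

Balance equations π_j = Σ_i π_i·P[i][j]:
  π_0 = 1/6·π_0 + 1/4·π_1 + 1/6·π_2 + 1/6·π_3 + 1/12·π_4
  π_1 = 1/3·π_0 + 1/6·π_1 + 1/4·π_2 + 1/6·π_3 + 1/3·π_4
  π_2 = 1/12·π_0 + 1/4·π_1 + 1/4·π_2 + 1/12·π_3 + 1/4·π_4
  π_3 = 1/12·π_0 + 1/6·π_1 + 1/6·π_2 + 1/2·π_3 + 1/12·π_4
  normalize: π_0 + π_1 + π_2 + π_3 + π_4 = 1
Solving the linear system gives exactly π = [2335/13676, 3325/13676, 641/3419, 215/1052, 2657/13676].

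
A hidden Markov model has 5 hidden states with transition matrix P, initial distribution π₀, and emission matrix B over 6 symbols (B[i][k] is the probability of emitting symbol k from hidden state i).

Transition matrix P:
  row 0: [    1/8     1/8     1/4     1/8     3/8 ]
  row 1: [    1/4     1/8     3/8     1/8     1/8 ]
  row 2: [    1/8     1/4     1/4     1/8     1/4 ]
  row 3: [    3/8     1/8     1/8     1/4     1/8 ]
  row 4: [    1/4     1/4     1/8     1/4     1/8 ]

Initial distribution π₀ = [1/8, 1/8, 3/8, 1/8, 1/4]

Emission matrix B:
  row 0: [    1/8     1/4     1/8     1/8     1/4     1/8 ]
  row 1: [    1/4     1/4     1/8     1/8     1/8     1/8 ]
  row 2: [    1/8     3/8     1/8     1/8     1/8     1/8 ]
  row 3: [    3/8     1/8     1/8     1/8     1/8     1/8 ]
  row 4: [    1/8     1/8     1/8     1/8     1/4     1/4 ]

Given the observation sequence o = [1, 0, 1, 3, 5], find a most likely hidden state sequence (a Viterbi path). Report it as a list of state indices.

t=0: δ = [3.125e-02, 3.125e-02, 1.406e-01, 1.562e-02, 3.125e-02]  (obs o_0=1)
t=1: δ = [2.197e-03, 8.789e-03, 4.395e-03, 6.592e-03, 4.395e-03]  ψ = [2, 2, 2, 2, 2]  (obs o_1=0)
t=2: δ = [6.180e-04, 2.747e-04, 1.236e-03, 2.060e-04, 1.373e-04]  ψ = [3, 1, 1, 3, 1]  (obs o_2=1)
t=3: δ = [1.931e-05, 3.862e-05, 3.862e-05, 1.931e-05, 3.862e-05]  ψ = [2, 2, 2, 2, 2]  (obs o_3=3)
t=4: δ = [1.207e-06, 1.207e-06, 1.810e-06, 1.207e-06, 2.414e-06]  ψ = [1, 2, 1, 4, 2]  (obs o_4=5)
backtrack: best end state = 4; path = [2, 1, 2, 2, 4]

path = [2, 1, 2, 2, 4]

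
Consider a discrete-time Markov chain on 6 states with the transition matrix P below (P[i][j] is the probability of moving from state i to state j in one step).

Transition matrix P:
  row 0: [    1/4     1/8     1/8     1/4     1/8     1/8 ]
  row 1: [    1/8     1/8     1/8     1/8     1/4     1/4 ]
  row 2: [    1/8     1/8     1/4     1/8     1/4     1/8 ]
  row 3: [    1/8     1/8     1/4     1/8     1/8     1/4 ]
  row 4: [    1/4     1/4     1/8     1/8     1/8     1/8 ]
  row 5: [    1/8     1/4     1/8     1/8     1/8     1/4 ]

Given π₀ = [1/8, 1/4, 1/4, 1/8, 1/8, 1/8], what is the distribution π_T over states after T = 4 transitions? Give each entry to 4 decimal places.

π = [0.1667, 0.1693, 0.1637, 0.1458, 0.1666, 0.1878]

t=0: π = [0.1250, 0.2500, 0.2500, 0.1250, 0.1250, 0.1250]
t=1: π = [0.1563, 0.1563, 0.1719, 0.1406, 0.1875, 0.1875]
t=2: π = [0.1680, 0.1719, 0.1641, 0.1445, 0.1660, 0.1855]
t=3: π = [0.1667, 0.1689, 0.1636, 0.1460, 0.1670, 0.1877]
t=4: π = [0.1667, 0.1693, 0.1637, 0.1458, 0.1666, 0.1878]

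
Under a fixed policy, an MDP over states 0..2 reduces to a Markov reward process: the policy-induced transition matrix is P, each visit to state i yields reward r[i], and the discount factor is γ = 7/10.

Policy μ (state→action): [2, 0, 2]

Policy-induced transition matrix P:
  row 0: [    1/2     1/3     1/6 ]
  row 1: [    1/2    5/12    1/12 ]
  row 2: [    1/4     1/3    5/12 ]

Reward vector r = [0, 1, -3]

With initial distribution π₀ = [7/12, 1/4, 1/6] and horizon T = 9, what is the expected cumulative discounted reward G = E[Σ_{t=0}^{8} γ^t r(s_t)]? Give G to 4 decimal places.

t=0: π = [0.5833, 0.2500, 0.1667], E[r] = -0.2500, γ^t·E[r] = -0.250000, running G = -0.250000
t=1: π = [0.4583, 0.3542, 0.1875], E[r] = -0.2083, γ^t·E[r] = -0.145833, running G = -0.395833
t=2: π = [0.4531, 0.3628, 0.1840], E[r] = -0.1892, γ^t·E[r] = -0.092726, running G = -0.488559
t=3: π = [0.4540, 0.3636, 0.1824], E[r] = -0.1837, γ^t·E[r] = -0.063022, running G = -0.551581
t=4: π = [0.4544, 0.3636, 0.1820], E[r] = -0.1823, γ^t·E[r] = -0.043771, running G = -0.595352
t=5: π = [0.4545, 0.3636, 0.1819], E[r] = -0.1819, γ^t·E[r] = -0.030579, running G = -0.625931
t=6: π = [0.4545, 0.3636, 0.1818], E[r] = -0.1818, γ^t·E[r] = -0.021394, running G = -0.647325
t=7: π = [0.4545, 0.3636, 0.1818], E[r] = -0.1818, γ^t·E[r] = -0.014974, running G = -0.662300
t=8: π = [0.4545, 0.3636, 0.1818], E[r] = -0.1818, γ^t·E[r] = -0.010482, running G = -0.672781

G = -0.6728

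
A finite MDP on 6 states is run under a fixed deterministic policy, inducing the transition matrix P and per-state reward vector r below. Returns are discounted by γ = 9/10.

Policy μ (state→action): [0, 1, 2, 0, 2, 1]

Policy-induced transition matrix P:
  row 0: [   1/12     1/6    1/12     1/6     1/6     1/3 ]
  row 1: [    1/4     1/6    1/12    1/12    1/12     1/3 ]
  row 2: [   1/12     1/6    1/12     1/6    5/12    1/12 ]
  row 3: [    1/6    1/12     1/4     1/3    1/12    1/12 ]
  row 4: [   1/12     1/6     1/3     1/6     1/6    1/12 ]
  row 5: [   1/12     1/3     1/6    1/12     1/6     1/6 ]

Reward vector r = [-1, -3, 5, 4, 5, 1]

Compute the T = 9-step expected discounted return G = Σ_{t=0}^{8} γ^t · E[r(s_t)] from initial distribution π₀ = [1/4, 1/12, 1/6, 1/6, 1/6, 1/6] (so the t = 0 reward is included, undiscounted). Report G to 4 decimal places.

t=0: π = [0.2500, 0.0833, 0.1667, 0.1667, 0.1667, 0.1667], E[r] = 2.0000, γ^t·E[r] = 2.000000, running G = 2.000000
t=1: π = [0.1111, 0.1806, 0.1667, 0.1736, 0.1875, 0.1806], E[r] = 1.9931, γ^t·E[r] = 1.793750, running G = 3.793750
t=2: π = [0.1279, 0.1823, 0.1742, 0.1655, 0.1788, 0.1713], E[r] = 1.9236, γ^t·E[r] = 1.558125, running G = 5.351875
t=3: π = [0.1275, 0.1814, 0.1699, 0.1648, 0.1812, 0.1752], E[r] = 1.9182, γ^t·E[r] = 1.398340, running G = 6.750215
t=4: π = [0.1273, 0.1821, 0.1707, 0.1644, 0.1803, 0.1752], E[r] = 1.9141, γ^t·E[r] = 1.255843, running G = 8.006058
t=5: π = [0.1274, 0.1822, 0.1704, 0.1643, 0.1805, 0.1753], E[r] = 1.9129, γ^t·E[r] = 1.129576, running G = 9.135634
t=6: π = [0.1274, 0.1822, 0.1704, 0.1643, 0.1804, 0.1753], E[r] = 1.9126, γ^t·E[r] = 1.016434, running G = 10.152068
t=7: π = [0.1274, 0.1822, 0.1704, 0.1643, 0.1804, 0.1753], E[r] = 1.9125, γ^t·E[r] = 0.914734, running G = 11.066803
t=8: π = [0.1274, 0.1822, 0.1704, 0.1642, 0.1804, 0.1753], E[r] = 1.9124, γ^t·E[r] = 0.823245, running G = 11.890048

G = 11.8900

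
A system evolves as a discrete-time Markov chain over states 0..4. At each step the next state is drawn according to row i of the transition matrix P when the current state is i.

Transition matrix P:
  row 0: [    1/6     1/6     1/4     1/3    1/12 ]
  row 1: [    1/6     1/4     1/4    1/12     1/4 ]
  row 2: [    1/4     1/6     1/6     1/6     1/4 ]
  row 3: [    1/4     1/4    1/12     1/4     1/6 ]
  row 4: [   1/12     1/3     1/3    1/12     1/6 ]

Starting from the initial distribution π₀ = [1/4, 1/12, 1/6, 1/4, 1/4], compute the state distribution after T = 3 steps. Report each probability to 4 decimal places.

t=0: π = [0.2500, 0.0833, 0.1667, 0.2500, 0.2500]
t=1: π = [0.1806, 0.2361, 0.2153, 0.2014, 0.1667]
t=2: π = [0.1875, 0.2309, 0.2124, 0.1800, 0.1892]
t=3: π = [0.1836, 0.2324, 0.2181, 0.1779, 0.1880]

π = [0.1836, 0.2324, 0.2181, 0.1779, 0.1880]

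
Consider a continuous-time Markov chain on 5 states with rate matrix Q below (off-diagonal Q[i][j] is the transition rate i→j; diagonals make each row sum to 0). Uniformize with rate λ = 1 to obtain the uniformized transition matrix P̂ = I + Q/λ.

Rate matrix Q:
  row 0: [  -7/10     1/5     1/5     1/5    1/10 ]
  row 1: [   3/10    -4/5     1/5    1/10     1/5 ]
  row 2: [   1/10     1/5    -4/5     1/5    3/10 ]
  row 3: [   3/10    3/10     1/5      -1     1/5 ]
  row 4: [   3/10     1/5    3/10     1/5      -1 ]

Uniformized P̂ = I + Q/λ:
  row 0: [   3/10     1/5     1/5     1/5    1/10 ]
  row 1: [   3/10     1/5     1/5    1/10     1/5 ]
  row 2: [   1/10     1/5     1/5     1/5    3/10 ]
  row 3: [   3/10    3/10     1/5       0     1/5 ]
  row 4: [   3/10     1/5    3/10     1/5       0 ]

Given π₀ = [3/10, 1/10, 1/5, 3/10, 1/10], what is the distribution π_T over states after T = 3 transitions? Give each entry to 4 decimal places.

t=0: π = [0.3000, 0.1000, 0.2000, 0.3000, 0.1000]
t=1: π = [0.2600, 0.2300, 0.2100, 0.1300, 0.1700]
t=2: π = [0.2580, 0.2130, 0.2170, 0.1510, 0.1610]
t=3: π = [0.2566, 0.2151, 0.2161, 0.1485, 0.1637]

π = [0.2566, 0.2151, 0.2161, 0.1485, 0.1637]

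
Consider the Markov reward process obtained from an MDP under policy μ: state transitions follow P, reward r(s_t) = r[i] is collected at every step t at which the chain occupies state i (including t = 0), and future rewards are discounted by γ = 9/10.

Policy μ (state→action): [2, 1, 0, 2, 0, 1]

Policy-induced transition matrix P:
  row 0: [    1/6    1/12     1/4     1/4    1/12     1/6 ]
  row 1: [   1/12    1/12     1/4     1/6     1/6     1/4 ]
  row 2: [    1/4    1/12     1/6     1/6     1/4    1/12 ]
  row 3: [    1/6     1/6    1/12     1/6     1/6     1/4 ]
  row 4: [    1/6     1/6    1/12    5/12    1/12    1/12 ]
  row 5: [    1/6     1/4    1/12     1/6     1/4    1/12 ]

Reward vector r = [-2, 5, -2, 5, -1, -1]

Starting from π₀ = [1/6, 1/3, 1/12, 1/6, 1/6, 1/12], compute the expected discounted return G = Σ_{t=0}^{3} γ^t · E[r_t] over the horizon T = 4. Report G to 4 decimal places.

G = 3.7695

t=0: π = [0.1667, 0.3333, 0.0833, 0.1667, 0.1667, 0.0833], E[r] = 1.7500, γ^t·E[r] = 1.750000, running G = 1.750000
t=1: π = [0.1458, 0.1250, 0.1736, 0.2222, 0.1528, 0.1806], E[r] = 0.7639, γ^t·E[r] = 0.687500, running G = 2.437500
t=2: π = [0.1707, 0.1447, 0.1429, 0.2170, 0.1713, 0.1534], E[r] = 0.8565, γ^t·E[r] = 0.693750, running G = 3.131250
t=3: π = [0.1665, 0.1413, 0.1478, 0.2237, 0.1629, 0.1578], E[r] = 0.8755, γ^t·E[r] = 0.638227, running G = 3.769477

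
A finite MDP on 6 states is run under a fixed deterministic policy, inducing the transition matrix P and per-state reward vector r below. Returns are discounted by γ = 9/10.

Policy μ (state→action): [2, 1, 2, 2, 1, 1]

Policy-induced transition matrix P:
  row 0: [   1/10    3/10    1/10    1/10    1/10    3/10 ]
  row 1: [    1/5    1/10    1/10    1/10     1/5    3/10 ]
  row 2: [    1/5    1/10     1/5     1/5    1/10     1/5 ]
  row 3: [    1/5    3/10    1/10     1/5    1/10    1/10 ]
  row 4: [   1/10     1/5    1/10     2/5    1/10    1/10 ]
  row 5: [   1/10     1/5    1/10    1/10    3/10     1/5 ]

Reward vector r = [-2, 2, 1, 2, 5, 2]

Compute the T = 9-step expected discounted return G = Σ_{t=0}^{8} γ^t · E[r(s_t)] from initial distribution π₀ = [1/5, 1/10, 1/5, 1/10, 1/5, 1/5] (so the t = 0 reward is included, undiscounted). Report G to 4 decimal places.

t=0: π = [0.2000, 0.1000, 0.2000, 0.1000, 0.2000, 0.2000], E[r] = 1.6000, γ^t·E[r] = 1.600000, running G = 1.600000
t=1: π = [0.1400, 0.2000, 0.1200, 0.1900, 0.1500, 0.2000], E[r] = 1.7700, γ^t·E[r] = 1.593000, running G = 3.193000
t=2: π = [0.1510, 0.2010, 0.1120, 0.1760, 0.1600, 0.2000], E[r] = 1.7640, γ^t·E[r] = 1.428840, running G = 4.621840
t=3: π = [0.1489, 0.2014, 0.1112, 0.1768, 0.1601, 0.2016], E[r] = 1.7735, γ^t·E[r] = 1.292882, running G = 5.914722
t=4: π = [0.1489, 0.2013, 0.1111, 0.1768, 0.1605, 0.2013], E[r] = 1.7745, γ^t·E[r] = 1.164249, running G = 7.078971
t=5: π = [0.1489, 0.2013, 0.1111, 0.1769, 0.1604, 0.2013], E[r] = 1.7744, γ^t·E[r] = 1.047754, running G = 8.126725
t=6: π = [0.1489, 0.2013, 0.1111, 0.1769, 0.1604, 0.2013], E[r] = 1.7743, γ^t·E[r] = 0.942944, running G = 9.069669
t=7: π = [0.1489, 0.2013, 0.1111, 0.1769, 0.1604, 0.2013], E[r] = 1.7743, γ^t·E[r] = 0.848650, running G = 9.918319
t=8: π = [0.1489, 0.2013, 0.1111, 0.1769, 0.1604, 0.2013], E[r] = 1.7743, γ^t·E[r] = 0.763786, running G = 10.682105

G = 10.6821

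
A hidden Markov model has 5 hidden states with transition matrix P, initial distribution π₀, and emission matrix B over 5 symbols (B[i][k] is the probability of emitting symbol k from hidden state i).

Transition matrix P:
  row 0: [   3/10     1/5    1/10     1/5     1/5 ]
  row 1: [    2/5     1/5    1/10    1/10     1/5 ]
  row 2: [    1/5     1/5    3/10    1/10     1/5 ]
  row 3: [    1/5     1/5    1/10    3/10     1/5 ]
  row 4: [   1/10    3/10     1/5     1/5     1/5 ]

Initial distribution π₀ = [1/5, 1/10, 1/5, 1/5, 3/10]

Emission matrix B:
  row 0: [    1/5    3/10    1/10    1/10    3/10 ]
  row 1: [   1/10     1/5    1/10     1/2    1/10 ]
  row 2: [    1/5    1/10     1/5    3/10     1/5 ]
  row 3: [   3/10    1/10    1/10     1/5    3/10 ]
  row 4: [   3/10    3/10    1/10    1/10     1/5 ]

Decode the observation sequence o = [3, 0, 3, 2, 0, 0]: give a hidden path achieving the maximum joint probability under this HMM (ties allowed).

path = [2, 4, 1, 0, 3, 3]

t=0: δ = [2.000e-02, 5.000e-02, 6.000e-02, 4.000e-02, 3.000e-02]  (obs o_0=3)
t=1: δ = [4.000e-03, 1.200e-03, 3.600e-03, 3.600e-03, 3.600e-03]  ψ = [1, 2, 2, 3, 2]  (obs o_1=0)
t=2: δ = [1.200e-04, 5.400e-04, 3.240e-04, 2.160e-04, 8.000e-05]  ψ = [0, 4, 2, 3, 0]  (obs o_2=3)
t=3: δ = [2.160e-05, 1.080e-05, 1.944e-05, 6.480e-06, 1.080e-05]  ψ = [1, 1, 2, 3, 1]  (obs o_3=2)
t=4: δ = [1.296e-06, 4.320e-07, 1.166e-06, 1.296e-06, 1.296e-06]  ψ = [0, 0, 2, 0, 0]  (obs o_4=0)
t=5: δ = [7.776e-08, 3.888e-08, 6.998e-08, 1.166e-07, 7.776e-08]  ψ = [0, 4, 2, 3, 0]  (obs o_5=0)
backtrack: best end state = 3; path = [2, 4, 1, 0, 3, 3]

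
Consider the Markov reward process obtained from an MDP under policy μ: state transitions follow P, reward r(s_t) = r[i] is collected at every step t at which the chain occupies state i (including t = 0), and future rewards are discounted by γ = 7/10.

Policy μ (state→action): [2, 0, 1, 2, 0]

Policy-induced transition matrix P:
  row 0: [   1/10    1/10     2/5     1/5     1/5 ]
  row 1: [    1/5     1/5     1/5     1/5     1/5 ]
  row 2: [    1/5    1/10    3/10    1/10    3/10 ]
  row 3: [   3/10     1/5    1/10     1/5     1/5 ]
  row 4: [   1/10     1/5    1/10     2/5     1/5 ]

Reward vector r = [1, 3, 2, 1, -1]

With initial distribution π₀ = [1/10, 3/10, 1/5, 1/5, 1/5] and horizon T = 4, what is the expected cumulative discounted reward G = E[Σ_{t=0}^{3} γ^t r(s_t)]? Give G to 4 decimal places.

t=0: π = [0.1000, 0.3000, 0.2000, 0.2000, 0.2000], E[r] = 1.4000, γ^t·E[r] = 1.400000, running G = 1.400000
t=1: π = [0.1900, 0.1700, 0.2000, 0.2200, 0.2200], E[r] = 1.1000, γ^t·E[r] = 0.770000, running G = 2.170000
t=2: π = [0.1810, 0.1610, 0.2140, 0.2240, 0.2200], E[r] = 1.0960, γ^t·E[r] = 0.537040, running G = 2.707040
t=3: π = [0.1823, 0.1605, 0.2132, 0.2226, 0.2214], E[r] = 1.0914, γ^t·E[r] = 0.374350, running G = 3.081390

G = 3.0814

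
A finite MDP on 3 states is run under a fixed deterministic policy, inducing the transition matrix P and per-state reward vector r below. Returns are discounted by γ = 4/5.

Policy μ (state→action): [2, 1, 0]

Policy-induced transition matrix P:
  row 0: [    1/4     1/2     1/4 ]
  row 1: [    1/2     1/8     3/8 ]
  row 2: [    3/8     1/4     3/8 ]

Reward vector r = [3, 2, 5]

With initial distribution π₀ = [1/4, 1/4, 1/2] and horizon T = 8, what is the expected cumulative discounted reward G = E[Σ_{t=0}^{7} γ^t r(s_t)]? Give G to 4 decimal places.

t=0: π = [0.2500, 0.2500, 0.5000], E[r] = 3.7500, γ^t·E[r] = 3.750000, running G = 3.750000
t=1: π = [0.3750, 0.2813, 0.3438], E[r] = 3.4063, γ^t·E[r] = 2.725000, running G = 6.475000
t=2: π = [0.3633, 0.3086, 0.3281], E[r] = 3.3477, γ^t·E[r] = 2.142500, running G = 8.617500
t=3: π = [0.3682, 0.3022, 0.3296], E[r] = 3.3569, γ^t·E[r] = 1.718750, running G = 10.336250
t=4: π = [0.3668, 0.3043, 0.3290], E[r] = 3.3537, γ^t·E[r] = 1.373675, running G = 11.709925
t=5: π = [0.3672, 0.3037, 0.3292], E[r] = 3.3547, γ^t·E[r] = 1.099253, running G = 12.809178
t=6: π = [0.3671, 0.3038, 0.3291], E[r] = 3.3544, γ^t·E[r] = 0.879326, running G = 13.688504
t=7: π = [0.3671, 0.3038, 0.3291], E[r] = 3.3545, γ^t·E[r] = 0.703479, running G = 14.391983

G = 14.3920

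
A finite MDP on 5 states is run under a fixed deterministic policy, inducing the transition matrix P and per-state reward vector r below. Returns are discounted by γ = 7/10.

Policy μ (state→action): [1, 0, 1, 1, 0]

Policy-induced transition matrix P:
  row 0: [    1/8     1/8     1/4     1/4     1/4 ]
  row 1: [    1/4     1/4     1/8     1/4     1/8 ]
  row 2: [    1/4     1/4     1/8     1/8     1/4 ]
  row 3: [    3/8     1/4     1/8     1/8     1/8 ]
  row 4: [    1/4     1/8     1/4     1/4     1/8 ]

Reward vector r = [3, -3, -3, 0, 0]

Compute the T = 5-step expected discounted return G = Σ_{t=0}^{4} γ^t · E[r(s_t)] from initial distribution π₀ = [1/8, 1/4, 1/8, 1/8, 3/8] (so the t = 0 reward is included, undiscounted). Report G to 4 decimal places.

t=0: π = [0.1250, 0.2500, 0.1250, 0.1250, 0.3750], E[r] = -0.7500, γ^t·E[r] = -0.750000, running G = -0.750000
t=1: π = [0.2500, 0.1875, 0.1875, 0.2188, 0.1563], E[r] = -0.3750, γ^t·E[r] = -0.262500, running G = -1.012500
t=2: π = [0.2461, 0.1992, 0.1758, 0.1992, 0.1797], E[r] = -0.3867, γ^t·E[r] = -0.189492, running G = -1.201992
t=3: π = [0.2441, 0.1968, 0.1782, 0.2031, 0.1777], E[r] = -0.3926, γ^t·E[r] = -0.134654, running G = -1.336646
t=4: π = [0.2449, 0.1973, 0.1777, 0.2023, 0.1778], E[r] = -0.3904, γ^t·E[r] = -0.093730, running G = -1.430377

G = -1.4304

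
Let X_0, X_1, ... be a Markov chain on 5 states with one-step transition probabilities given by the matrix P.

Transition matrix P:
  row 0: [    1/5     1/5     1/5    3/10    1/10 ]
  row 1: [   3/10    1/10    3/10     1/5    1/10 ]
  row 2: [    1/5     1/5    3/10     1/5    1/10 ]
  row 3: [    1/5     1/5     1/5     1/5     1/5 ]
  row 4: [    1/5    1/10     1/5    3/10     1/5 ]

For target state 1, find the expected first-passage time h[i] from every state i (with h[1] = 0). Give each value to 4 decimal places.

h = [5.3739, 0.0000, 5.3679, 5.4282, 5.9710]

First-step conditioning: h[1] = 0; for i ≠ 1, h[i] = 1 + Σ_k P[i][k]·h[k].
  h[0] = 1 + 1/5·h[0] + 1/5·h[2] + 3/10·h[3] + 1/10·h[4]
  h[2] = 1 + 1/5·h[0] + 3/10·h[2] + 1/5·h[3] + 1/10·h[4]
  h[3] = 1 + 1/5·h[0] + 1/5·h[2] + 1/5·h[3] + 1/5·h[4]
  h[4] = 1 + 1/5·h[0] + 1/5·h[2] + 3/10·h[3] + 1/5·h[4]
Solving the 4×4 linear system over states ≠ 1 gives exactly h = [4455/829, 0, 4450/829, 4500/829, 4950/829] (h[1] = 0 is the target).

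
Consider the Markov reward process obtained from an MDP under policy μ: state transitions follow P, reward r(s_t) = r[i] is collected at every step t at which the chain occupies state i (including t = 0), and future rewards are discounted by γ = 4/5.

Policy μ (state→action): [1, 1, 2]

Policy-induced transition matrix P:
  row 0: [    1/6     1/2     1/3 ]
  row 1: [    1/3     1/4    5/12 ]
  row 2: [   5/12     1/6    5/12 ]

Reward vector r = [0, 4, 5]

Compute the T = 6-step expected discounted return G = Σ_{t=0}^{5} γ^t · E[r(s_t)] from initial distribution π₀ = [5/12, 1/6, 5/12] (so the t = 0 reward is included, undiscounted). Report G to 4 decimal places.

G = 11.2215

t=0: π = [0.4167, 0.1667, 0.4167], E[r] = 2.7500, γ^t·E[r] = 2.750000, running G = 2.750000
t=1: π = [0.2986, 0.3194, 0.3819], E[r] = 3.1875, γ^t·E[r] = 2.550000, running G = 5.300000
t=2: π = [0.3154, 0.2928, 0.3918], E[r] = 3.1302, γ^t·E[r] = 2.003333, running G = 7.303333
t=3: π = [0.3134, 0.2962, 0.3904], E[r] = 3.1367, γ^t·E[r] = 1.606000, running G = 8.909333
t=4: π = [0.3136, 0.2958, 0.3905], E[r] = 3.1360, γ^t·E[r] = 1.284519, running G = 10.193852
t=5: π = [0.3136, 0.2959, 0.3905], E[r] = 3.1361, γ^t·E[r] = 1.027638, running G = 11.221489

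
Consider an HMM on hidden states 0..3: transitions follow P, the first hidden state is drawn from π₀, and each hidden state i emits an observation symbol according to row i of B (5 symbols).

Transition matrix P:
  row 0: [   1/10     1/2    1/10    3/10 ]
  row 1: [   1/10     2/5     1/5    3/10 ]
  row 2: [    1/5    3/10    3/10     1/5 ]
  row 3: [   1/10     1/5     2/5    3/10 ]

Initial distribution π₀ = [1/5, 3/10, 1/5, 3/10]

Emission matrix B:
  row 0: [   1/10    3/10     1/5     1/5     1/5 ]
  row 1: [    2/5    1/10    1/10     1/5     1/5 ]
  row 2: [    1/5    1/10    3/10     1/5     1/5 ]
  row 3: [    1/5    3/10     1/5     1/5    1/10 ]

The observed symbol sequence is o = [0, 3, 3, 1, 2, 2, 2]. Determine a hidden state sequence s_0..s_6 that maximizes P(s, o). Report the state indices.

path = [1, 1, 1, 3, 2, 2, 2]

t=0: δ = [2.000e-02, 1.200e-01, 4.000e-02, 6.000e-02]  (obs o_0=0)
t=1: δ = [2.400e-03, 9.600e-03, 4.800e-03, 7.200e-03]  ψ = [1, 1, 1, 1]  (obs o_1=3)
t=2: δ = [1.920e-04, 7.680e-04, 5.760e-04, 5.760e-04]  ψ = [1, 1, 3, 1]  (obs o_2=3)
t=3: δ = [3.456e-05, 3.072e-05, 2.304e-05, 6.912e-05]  ψ = [2, 1, 3, 1]  (obs o_3=1)
t=4: δ = [1.382e-06, 1.728e-06, 8.294e-06, 4.147e-06]  ψ = [3, 0, 3, 3]  (obs o_4=2)
t=5: δ = [3.318e-07, 2.488e-07, 7.465e-07, 3.318e-07]  ψ = [2, 2, 2, 2]  (obs o_5=2)
t=6: δ = [2.986e-08, 2.239e-08, 6.718e-08, 2.986e-08]  ψ = [2, 2, 2, 2]  (obs o_6=2)
backtrack: best end state = 2; path = [1, 1, 1, 3, 2, 2, 2]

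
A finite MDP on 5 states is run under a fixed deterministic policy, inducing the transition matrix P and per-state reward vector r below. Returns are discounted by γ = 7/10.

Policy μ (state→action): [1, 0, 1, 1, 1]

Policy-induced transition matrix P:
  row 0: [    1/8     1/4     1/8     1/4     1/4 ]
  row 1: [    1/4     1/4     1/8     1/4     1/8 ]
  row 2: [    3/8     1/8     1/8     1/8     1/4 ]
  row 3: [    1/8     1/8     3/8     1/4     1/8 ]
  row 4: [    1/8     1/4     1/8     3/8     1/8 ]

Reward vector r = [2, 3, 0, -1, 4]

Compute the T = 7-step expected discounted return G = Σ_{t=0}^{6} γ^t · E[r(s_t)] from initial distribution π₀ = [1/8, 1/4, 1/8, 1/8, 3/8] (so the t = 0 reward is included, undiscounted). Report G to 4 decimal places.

G = 5.2565

t=0: π = [0.1250, 0.2500, 0.1250, 0.1250, 0.3750], E[r] = 2.3750, γ^t·E[r] = 2.375000, running G = 2.375000
t=1: π = [0.1875, 0.2188, 0.1563, 0.2813, 0.1563], E[r] = 1.3750, γ^t·E[r] = 0.962500, running G = 3.337500
t=2: π = [0.1914, 0.1953, 0.1953, 0.2500, 0.1680], E[r] = 1.3906, γ^t·E[r] = 0.681406, running G = 4.018906
t=3: π = [0.1982, 0.1943, 0.1875, 0.2466, 0.1733], E[r] = 1.4263, γ^t·E[r] = 0.489210, running G = 4.508117
t=4: π = [0.1962, 0.1957, 0.1866, 0.2482, 0.1732], E[r] = 1.4242, γ^t·E[r] = 0.341949, running G = 4.850066
t=5: π = [0.1961, 0.1956, 0.1871, 0.2483, 0.1729], E[r] = 1.4223, γ^t·E[r] = 0.239040, running G = 5.089106
t=6: π = [0.1962, 0.1956, 0.1871, 0.2482, 0.1729], E[r] = 1.4225, γ^t·E[r] = 0.167360, running G = 5.256466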